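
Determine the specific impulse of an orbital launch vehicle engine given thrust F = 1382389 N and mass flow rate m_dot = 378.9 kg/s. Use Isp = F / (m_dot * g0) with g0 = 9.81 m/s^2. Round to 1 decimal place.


Step 1: m_dot * g0 = 378.9 * 9.81 = 3717.01
Step 2: Isp = 1382389 / 3717.01 = 371.9 s

371.9


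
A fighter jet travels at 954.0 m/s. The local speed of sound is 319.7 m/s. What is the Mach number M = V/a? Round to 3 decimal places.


Step 1: M = V / a = 954.0 / 319.7
Step 2: M = 2.984

2.984


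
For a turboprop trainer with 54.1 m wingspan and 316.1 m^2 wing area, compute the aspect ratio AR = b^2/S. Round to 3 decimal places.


Step 1: b^2 = 54.1^2 = 2926.81
Step 2: AR = 2926.81 / 316.1 = 9.259

9.259


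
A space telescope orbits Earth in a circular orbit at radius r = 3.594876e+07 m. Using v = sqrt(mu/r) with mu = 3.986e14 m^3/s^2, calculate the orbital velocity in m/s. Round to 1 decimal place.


Step 1: mu / r = 3.986e14 / 3.594876e+07 = 11088004.1481
Step 2: v = sqrt(11088004.1481) = 3329.9 m/s

3329.9


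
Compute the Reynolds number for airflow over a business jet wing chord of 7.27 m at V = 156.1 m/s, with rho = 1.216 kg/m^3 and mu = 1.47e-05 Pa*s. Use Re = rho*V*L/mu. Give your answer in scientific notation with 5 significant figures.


Step 1: Numerator = rho * V * L = 1.216 * 156.1 * 7.27 = 1379.973952
Step 2: Re = 1379.973952 / 1.47e-05
Step 3: Re = 9.3876e+07

9.3876e+07


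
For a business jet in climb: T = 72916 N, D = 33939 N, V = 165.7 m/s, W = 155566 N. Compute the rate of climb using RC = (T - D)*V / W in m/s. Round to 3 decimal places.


Step 1: Excess thrust = T - D = 72916 - 33939 = 38977 N
Step 2: Excess power = 38977 * 165.7 = 6458488.9 W
Step 3: RC = 6458488.9 / 155566 = 41.516 m/s

41.516


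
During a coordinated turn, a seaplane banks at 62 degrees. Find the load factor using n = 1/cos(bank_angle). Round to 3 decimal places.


Step 1: Convert 62 degrees to radians = 1.082104
Step 2: cos(62 deg) = 0.469472
Step 3: n = 1 / 0.469472 = 2.130

2.130


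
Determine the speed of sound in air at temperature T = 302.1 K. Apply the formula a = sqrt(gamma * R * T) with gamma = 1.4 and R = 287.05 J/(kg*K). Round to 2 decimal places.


Step 1: gamma * R * T = 1.4 * 287.05 * 302.1 = 121404.927
Step 2: a = sqrt(121404.927) = 348.43 m/s

348.43


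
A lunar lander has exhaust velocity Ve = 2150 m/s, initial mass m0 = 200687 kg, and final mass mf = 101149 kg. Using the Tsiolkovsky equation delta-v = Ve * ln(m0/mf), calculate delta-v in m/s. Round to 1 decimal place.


Step 1: Mass ratio m0/mf = 200687 / 101149 = 1.984073
Step 2: ln(1.984073) = 0.685152
Step 3: delta-v = 2150 * 0.685152 = 1473.1 m/s

1473.1


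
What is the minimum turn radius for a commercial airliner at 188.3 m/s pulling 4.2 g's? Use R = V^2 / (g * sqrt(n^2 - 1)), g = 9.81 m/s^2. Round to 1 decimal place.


Step 1: V^2 = 188.3^2 = 35456.89
Step 2: n^2 - 1 = 4.2^2 - 1 = 16.64
Step 3: sqrt(16.64) = 4.079216
Step 4: R = 35456.89 / (9.81 * 4.079216) = 886.0 m

886.0


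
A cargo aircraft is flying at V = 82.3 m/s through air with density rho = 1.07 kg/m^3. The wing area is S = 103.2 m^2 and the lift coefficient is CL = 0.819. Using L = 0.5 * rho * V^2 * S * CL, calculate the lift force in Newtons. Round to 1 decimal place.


Step 1: Calculate dynamic pressure q = 0.5 * 1.07 * 82.3^2 = 0.5 * 1.07 * 6773.29 = 3623.7102 Pa
Step 2: Multiply by wing area and lift coefficient: L = 3623.7102 * 103.2 * 0.819
Step 3: L = 373966.8875 * 0.819 = 306278.9 N

306278.9


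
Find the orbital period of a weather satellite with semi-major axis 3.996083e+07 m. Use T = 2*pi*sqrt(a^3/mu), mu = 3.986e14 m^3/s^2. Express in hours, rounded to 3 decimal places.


Step 1: a^3 / mu = 6.381217e+22 / 3.986e14 = 1.600907e+08
Step 2: sqrt(1.600907e+08) = 12652.6969 s
Step 3: T = 2*pi * 12652.6969 = 79499.24 s
Step 4: T in hours = 79499.24 / 3600 = 22.083 hours

22.083


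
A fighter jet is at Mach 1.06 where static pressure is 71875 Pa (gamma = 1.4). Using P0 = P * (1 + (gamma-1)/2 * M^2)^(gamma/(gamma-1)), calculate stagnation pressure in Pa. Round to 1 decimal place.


Step 1: (gamma-1)/2 * M^2 = 0.2 * 1.1236 = 0.22472
Step 2: 1 + 0.22472 = 1.22472
Step 3: Exponent gamma/(gamma-1) = 3.5
Step 4: P0 = 71875 * 1.22472^3.5 = 146119.0 Pa

146119.0


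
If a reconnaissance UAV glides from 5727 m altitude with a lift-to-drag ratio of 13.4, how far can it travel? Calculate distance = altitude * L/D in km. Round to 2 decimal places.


Step 1: Glide distance = altitude * L/D = 5727 * 13.4 = 76741.8 m
Step 2: Convert to km: 76741.8 / 1000 = 76.74 km

76.74


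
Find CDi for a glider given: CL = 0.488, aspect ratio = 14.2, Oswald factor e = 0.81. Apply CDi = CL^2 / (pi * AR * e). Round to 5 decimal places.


Step 1: CL^2 = 0.488^2 = 0.238144
Step 2: pi * AR * e = 3.14159 * 14.2 * 0.81 = 36.134599
Step 3: CDi = 0.238144 / 36.134599 = 0.00659

0.00659


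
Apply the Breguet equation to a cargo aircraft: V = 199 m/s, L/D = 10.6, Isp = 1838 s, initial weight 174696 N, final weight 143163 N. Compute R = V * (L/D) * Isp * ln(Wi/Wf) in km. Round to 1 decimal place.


Step 1: Coefficient = V * (L/D) * Isp = 199 * 10.6 * 1838 = 3877077.2 m
Step 2: Wi/Wf = 174696 / 143163 = 1.220259
Step 3: ln(1.220259) = 0.199063
Step 4: R = 3877077.2 * 0.199063 = 771784.5 m = 771.8 km

771.8


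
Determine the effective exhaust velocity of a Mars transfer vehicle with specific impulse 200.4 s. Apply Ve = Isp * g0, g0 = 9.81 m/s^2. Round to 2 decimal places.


Step 1: Ve = Isp * g0 = 200.4 * 9.81
Step 2: Ve = 1965.92 m/s

1965.92


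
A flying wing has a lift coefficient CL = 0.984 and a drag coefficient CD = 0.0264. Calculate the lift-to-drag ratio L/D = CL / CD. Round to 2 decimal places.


Step 1: L/D = CL / CD = 0.984 / 0.0264
Step 2: L/D = 37.27

37.27


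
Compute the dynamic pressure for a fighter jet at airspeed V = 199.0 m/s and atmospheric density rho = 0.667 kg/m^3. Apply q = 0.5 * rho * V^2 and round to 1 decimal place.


Step 1: V^2 = 199.0^2 = 39601.0
Step 2: q = 0.5 * 0.667 * 39601.0
Step 3: q = 13206.9 Pa

13206.9


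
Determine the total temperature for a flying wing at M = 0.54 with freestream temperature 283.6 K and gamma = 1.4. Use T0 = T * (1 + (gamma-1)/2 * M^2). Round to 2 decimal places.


Step 1: (gamma-1)/2 = 0.2
Step 2: M^2 = 0.2916
Step 3: 1 + 0.2 * 0.2916 = 1.05832
Step 4: T0 = 283.6 * 1.05832 = 300.14 K

300.14


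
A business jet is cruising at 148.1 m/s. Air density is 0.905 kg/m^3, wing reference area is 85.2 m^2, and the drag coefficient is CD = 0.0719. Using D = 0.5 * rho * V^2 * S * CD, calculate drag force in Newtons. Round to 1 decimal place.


Step 1: Dynamic pressure q = 0.5 * 0.905 * 148.1^2 = 9924.9585 Pa
Step 2: Drag D = q * S * CD = 9924.9585 * 85.2 * 0.0719
Step 3: D = 60799.1 N

60799.1


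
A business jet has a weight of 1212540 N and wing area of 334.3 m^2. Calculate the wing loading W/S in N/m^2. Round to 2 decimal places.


Step 1: Wing loading = W / S = 1212540 / 334.3
Step 2: Wing loading = 3627.10 N/m^2

3627.10


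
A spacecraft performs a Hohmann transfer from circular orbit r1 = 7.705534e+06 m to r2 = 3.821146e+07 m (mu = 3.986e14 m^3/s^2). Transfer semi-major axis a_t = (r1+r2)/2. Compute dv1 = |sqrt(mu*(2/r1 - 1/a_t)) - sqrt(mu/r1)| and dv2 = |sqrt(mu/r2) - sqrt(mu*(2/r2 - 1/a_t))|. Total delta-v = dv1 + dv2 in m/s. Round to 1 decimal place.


Step 1: Transfer semi-major axis a_t = (7.705534e+06 + 3.821146e+07) / 2 = 2.295850e+07 m
Step 2: v1 (circular at r1) = sqrt(mu/r1) = 7192.29 m/s
Step 3: v_t1 = sqrt(mu*(2/r1 - 1/a_t)) = 9278.81 m/s
Step 4: dv1 = |9278.81 - 7192.29| = 2086.52 m/s
Step 5: v2 (circular at r2) = 3229.77 m/s, v_t2 = 1871.12 m/s
Step 6: dv2 = |3229.77 - 1871.12| = 1358.65 m/s
Step 7: Total delta-v = 2086.52 + 1358.65 = 3445.2 m/s

3445.2


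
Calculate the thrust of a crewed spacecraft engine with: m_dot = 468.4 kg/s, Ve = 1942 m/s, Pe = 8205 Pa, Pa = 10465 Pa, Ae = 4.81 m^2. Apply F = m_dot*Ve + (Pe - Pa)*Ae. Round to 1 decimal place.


Step 1: Momentum thrust = m_dot * Ve = 468.4 * 1942 = 909632.8 N
Step 2: Pressure thrust = (Pe - Pa) * Ae = (8205 - 10465) * 4.81 = -10870.60 N
Step 3: Total thrust F = 909632.8 + -10870.60 = 898762.2 N

898762.2


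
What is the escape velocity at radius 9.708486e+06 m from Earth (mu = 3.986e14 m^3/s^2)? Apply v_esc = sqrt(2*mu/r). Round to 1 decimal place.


Step 1: 2*mu/r = 2 * 3.986e14 / 9.708486e+06 = 82113730.1944
Step 2: v_esc = sqrt(82113730.1944) = 9061.7 m/s

9061.7


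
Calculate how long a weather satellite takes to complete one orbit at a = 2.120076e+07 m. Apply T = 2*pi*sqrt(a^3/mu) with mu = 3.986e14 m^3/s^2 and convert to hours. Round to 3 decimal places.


Step 1: a^3 / mu = 9.529153e+21 / 3.986e14 = 2.390655e+07
Step 2: sqrt(2.390655e+07) = 4889.433 s
Step 3: T = 2*pi * 4889.433 = 30721.21 s
Step 4: T in hours = 30721.21 / 3600 = 8.534 hours

8.534


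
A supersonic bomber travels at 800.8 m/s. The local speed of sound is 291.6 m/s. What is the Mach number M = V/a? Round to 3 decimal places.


Step 1: M = V / a = 800.8 / 291.6
Step 2: M = 2.746

2.746


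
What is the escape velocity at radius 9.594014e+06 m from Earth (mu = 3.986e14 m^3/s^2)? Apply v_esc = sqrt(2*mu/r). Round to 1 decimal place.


Step 1: 2*mu/r = 2 * 3.986e14 / 9.594014e+06 = 83093478.913
Step 2: v_esc = sqrt(83093478.913) = 9115.6 m/s

9115.6


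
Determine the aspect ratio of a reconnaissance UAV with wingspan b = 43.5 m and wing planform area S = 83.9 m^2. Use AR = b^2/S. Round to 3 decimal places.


Step 1: b^2 = 43.5^2 = 1892.25
Step 2: AR = 1892.25 / 83.9 = 22.554

22.554


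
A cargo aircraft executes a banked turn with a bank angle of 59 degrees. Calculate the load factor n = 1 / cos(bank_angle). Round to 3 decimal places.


Step 1: Convert 59 degrees to radians = 1.029744
Step 2: cos(59 deg) = 0.515038
Step 3: n = 1 / 0.515038 = 1.942

1.942


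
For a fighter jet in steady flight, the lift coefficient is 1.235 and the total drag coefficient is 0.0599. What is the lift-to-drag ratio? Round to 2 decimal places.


Step 1: L/D = CL / CD = 1.235 / 0.0599
Step 2: L/D = 20.62

20.62


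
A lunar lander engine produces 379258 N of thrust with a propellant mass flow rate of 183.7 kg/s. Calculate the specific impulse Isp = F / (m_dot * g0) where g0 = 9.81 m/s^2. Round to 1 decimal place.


Step 1: m_dot * g0 = 183.7 * 9.81 = 1802.1
Step 2: Isp = 379258 / 1802.1 = 210.5 s

210.5


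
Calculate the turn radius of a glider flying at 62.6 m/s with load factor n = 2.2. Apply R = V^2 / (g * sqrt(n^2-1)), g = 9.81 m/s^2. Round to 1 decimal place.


Step 1: V^2 = 62.6^2 = 3918.76
Step 2: n^2 - 1 = 2.2^2 - 1 = 3.84
Step 3: sqrt(3.84) = 1.959592
Step 4: R = 3918.76 / (9.81 * 1.959592) = 203.9 m

203.9


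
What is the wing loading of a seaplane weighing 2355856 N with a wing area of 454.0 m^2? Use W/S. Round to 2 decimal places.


Step 1: Wing loading = W / S = 2355856 / 454.0
Step 2: Wing loading = 5189.11 N/m^2

5189.11


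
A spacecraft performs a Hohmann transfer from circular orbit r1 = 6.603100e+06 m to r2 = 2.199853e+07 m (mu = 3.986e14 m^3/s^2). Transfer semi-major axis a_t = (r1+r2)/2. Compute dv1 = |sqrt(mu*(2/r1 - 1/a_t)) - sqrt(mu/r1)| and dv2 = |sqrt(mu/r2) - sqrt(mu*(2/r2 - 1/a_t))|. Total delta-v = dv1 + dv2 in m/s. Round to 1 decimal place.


Step 1: Transfer semi-major axis a_t = (6.603100e+06 + 2.199853e+07) / 2 = 1.430082e+07 m
Step 2: v1 (circular at r1) = sqrt(mu/r1) = 7769.53 m/s
Step 3: v_t1 = sqrt(mu*(2/r1 - 1/a_t)) = 9636.32 m/s
Step 4: dv1 = |9636.32 - 7769.53| = 1866.79 m/s
Step 5: v2 (circular at r2) = 4256.69 m/s, v_t2 = 2892.45 m/s
Step 6: dv2 = |4256.69 - 2892.45| = 1364.24 m/s
Step 7: Total delta-v = 1866.79 + 1364.24 = 3231.0 m/s

3231.0


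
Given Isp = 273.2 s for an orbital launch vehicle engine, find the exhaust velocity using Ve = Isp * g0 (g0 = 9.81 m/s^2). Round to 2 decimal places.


Step 1: Ve = Isp * g0 = 273.2 * 9.81
Step 2: Ve = 2680.09 m/s

2680.09


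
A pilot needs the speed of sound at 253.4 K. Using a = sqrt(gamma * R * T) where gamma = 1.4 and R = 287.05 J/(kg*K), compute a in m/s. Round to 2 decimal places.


Step 1: gamma * R * T = 1.4 * 287.05 * 253.4 = 101833.858
Step 2: a = sqrt(101833.858) = 319.11 m/s

319.11


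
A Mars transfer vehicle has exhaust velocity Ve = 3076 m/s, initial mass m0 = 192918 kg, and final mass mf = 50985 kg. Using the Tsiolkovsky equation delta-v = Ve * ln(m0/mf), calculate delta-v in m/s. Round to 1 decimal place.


Step 1: Mass ratio m0/mf = 192918 / 50985 = 3.783819
Step 2: ln(3.783819) = 1.330734
Step 3: delta-v = 3076 * 1.330734 = 4093.3 m/s

4093.3


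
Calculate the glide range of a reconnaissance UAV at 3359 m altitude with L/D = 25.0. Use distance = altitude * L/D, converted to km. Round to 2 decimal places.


Step 1: Glide distance = altitude * L/D = 3359 * 25.0 = 83975.0 m
Step 2: Convert to km: 83975.0 / 1000 = 83.98 km

83.98


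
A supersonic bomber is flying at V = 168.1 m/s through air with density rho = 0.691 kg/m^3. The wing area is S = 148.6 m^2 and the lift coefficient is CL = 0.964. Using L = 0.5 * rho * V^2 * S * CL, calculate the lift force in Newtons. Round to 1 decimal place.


Step 1: Calculate dynamic pressure q = 0.5 * 0.691 * 168.1^2 = 0.5 * 0.691 * 28257.61 = 9763.0043 Pa
Step 2: Multiply by wing area and lift coefficient: L = 9763.0043 * 148.6 * 0.964
Step 3: L = 1450782.4323 * 0.964 = 1398554.3 N

1398554.3


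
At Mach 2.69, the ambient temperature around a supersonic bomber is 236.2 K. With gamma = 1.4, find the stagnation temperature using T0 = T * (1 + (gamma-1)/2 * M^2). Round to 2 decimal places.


Step 1: (gamma-1)/2 = 0.2
Step 2: M^2 = 7.2361
Step 3: 1 + 0.2 * 7.2361 = 2.44722
Step 4: T0 = 236.2 * 2.44722 = 578.03 K

578.03


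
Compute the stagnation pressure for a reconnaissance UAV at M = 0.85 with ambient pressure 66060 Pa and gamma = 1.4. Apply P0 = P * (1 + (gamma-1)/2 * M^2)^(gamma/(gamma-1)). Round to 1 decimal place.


Step 1: (gamma-1)/2 * M^2 = 0.2 * 0.7225 = 0.1445
Step 2: 1 + 0.1445 = 1.1445
Step 3: Exponent gamma/(gamma-1) = 3.5
Step 4: P0 = 66060 * 1.1445^3.5 = 105948.3 Pa

105948.3


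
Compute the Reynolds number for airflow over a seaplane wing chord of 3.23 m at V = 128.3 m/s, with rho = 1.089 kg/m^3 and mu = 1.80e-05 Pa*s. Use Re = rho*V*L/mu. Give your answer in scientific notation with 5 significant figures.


Step 1: Numerator = rho * V * L = 1.089 * 128.3 * 3.23 = 451.291401
Step 2: Re = 451.291401 / 1.80e-05
Step 3: Re = 2.5072e+07

2.5072e+07


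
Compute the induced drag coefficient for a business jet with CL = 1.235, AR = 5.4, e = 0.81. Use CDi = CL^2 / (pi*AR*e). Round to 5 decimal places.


Step 1: CL^2 = 1.235^2 = 1.525225
Step 2: pi * AR * e = 3.14159 * 5.4 * 0.81 = 13.741326
Step 3: CDi = 1.525225 / 13.741326 = 0.11100

0.11100


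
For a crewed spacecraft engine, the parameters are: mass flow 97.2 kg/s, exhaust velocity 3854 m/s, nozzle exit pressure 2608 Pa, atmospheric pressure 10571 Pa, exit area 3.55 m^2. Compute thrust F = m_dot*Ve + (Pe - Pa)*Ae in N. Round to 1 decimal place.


Step 1: Momentum thrust = m_dot * Ve = 97.2 * 3854 = 374608.8 N
Step 2: Pressure thrust = (Pe - Pa) * Ae = (2608 - 10571) * 3.55 = -28268.65 N
Step 3: Total thrust F = 374608.8 + -28268.65 = 346340.2 N

346340.2


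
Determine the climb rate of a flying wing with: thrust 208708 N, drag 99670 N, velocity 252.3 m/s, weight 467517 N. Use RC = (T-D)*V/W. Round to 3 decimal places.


Step 1: Excess thrust = T - D = 208708 - 99670 = 109038 N
Step 2: Excess power = 109038 * 252.3 = 27510287.4 W
Step 3: RC = 27510287.4 / 467517 = 58.843 m/s

58.843


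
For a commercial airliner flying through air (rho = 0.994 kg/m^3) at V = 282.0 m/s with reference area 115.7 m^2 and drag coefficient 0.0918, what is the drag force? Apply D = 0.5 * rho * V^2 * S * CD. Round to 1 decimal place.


Step 1: Dynamic pressure q = 0.5 * 0.994 * 282.0^2 = 39523.428 Pa
Step 2: Drag D = q * S * CD = 39523.428 * 115.7 * 0.0918
Step 3: D = 419788.6 N

419788.6


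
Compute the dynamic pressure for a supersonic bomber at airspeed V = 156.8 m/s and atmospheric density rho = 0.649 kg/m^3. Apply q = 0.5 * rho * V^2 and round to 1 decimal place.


Step 1: V^2 = 156.8^2 = 24586.24
Step 2: q = 0.5 * 0.649 * 24586.24
Step 3: q = 7978.2 Pa

7978.2


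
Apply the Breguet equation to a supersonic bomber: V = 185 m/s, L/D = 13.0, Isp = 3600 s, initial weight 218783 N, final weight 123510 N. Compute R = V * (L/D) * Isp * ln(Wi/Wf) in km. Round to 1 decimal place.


Step 1: Coefficient = V * (L/D) * Isp = 185 * 13.0 * 3600 = 8658000.0 m
Step 2: Wi/Wf = 218783 / 123510 = 1.771379
Step 3: ln(1.771379) = 0.571758
Step 4: R = 8658000.0 * 0.571758 = 4950282.9 m = 4950.3 km

4950.3


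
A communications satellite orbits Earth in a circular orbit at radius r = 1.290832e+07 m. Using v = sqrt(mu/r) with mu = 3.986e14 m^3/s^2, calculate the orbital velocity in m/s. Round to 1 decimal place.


Step 1: mu / r = 3.986e14 / 1.290832e+07 = 30879308.8489
Step 2: v = sqrt(30879308.8489) = 5556.9 m/s

5556.9


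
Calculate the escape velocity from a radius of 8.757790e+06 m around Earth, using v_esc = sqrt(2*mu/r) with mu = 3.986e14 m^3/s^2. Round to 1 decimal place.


Step 1: 2*mu/r = 2 * 3.986e14 / 8.757790e+06 = 91027530.9182
Step 2: v_esc = sqrt(91027530.9182) = 9540.8 m/s

9540.8


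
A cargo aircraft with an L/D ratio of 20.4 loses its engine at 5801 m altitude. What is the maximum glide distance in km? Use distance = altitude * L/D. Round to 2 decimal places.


Step 1: Glide distance = altitude * L/D = 5801 * 20.4 = 118340.4 m
Step 2: Convert to km: 118340.4 / 1000 = 118.34 km

118.34


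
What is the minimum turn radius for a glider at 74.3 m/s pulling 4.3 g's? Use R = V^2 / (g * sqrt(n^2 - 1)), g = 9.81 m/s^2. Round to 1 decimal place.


Step 1: V^2 = 74.3^2 = 5520.49
Step 2: n^2 - 1 = 4.3^2 - 1 = 17.49
Step 3: sqrt(17.49) = 4.182105
Step 4: R = 5520.49 / (9.81 * 4.182105) = 134.6 m

134.6


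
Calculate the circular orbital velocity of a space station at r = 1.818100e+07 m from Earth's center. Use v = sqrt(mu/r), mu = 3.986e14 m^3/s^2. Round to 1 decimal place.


Step 1: mu / r = 3.986e14 / 1.818100e+07 = 21923986.5794
Step 2: v = sqrt(21923986.5794) = 4682.3 m/s

4682.3


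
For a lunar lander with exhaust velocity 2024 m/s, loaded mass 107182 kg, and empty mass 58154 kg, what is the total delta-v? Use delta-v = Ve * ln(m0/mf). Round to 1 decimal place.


Step 1: Mass ratio m0/mf = 107182 / 58154 = 1.843072
Step 2: ln(1.843072) = 0.611434
Step 3: delta-v = 2024 * 0.611434 = 1237.5 m/s

1237.5


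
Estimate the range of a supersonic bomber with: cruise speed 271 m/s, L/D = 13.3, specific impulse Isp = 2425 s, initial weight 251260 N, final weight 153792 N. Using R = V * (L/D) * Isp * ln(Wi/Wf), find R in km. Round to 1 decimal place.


Step 1: Coefficient = V * (L/D) * Isp = 271 * 13.3 * 2425 = 8740427.5 m
Step 2: Wi/Wf = 251260 / 153792 = 1.633765
Step 3: ln(1.633765) = 0.490887
Step 4: R = 8740427.5 * 0.490887 = 4290564.2 m = 4290.6 km

4290.6


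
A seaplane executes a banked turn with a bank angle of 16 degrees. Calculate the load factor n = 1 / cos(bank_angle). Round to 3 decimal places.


Step 1: Convert 16 degrees to radians = 0.279253
Step 2: cos(16 deg) = 0.961262
Step 3: n = 1 / 0.961262 = 1.040

1.040


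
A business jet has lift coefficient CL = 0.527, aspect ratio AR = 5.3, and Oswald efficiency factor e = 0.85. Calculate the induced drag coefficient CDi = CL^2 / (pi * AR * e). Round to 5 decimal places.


Step 1: CL^2 = 0.527^2 = 0.277729
Step 2: pi * AR * e = 3.14159 * 5.3 * 0.85 = 14.152875
Step 3: CDi = 0.277729 / 14.152875 = 0.01962

0.01962


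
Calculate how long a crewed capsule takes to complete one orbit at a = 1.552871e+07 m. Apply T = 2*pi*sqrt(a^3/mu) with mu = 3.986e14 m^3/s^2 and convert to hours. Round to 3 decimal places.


Step 1: a^3 / mu = 3.744606e+21 / 3.986e14 = 9.394396e+06
Step 2: sqrt(9.394396e+06) = 3065.0278 s
Step 3: T = 2*pi * 3065.0278 = 19258.14 s
Step 4: T in hours = 19258.14 / 3600 = 5.349 hours

5.349


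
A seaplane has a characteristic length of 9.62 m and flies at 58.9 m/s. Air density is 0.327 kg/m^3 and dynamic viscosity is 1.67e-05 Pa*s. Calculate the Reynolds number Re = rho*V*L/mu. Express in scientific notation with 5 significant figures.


Step 1: Numerator = rho * V * L = 0.327 * 58.9 * 9.62 = 185.284086
Step 2: Re = 185.284086 / 1.67e-05
Step 3: Re = 1.1095e+07

1.1095e+07


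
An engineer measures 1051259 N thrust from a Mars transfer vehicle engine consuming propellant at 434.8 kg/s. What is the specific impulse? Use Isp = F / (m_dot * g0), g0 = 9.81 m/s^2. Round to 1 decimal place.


Step 1: m_dot * g0 = 434.8 * 9.81 = 4265.39
Step 2: Isp = 1051259 / 4265.39 = 246.5 s

246.5


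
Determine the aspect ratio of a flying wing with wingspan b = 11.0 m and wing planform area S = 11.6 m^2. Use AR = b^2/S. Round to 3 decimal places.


Step 1: b^2 = 11.0^2 = 121.0
Step 2: AR = 121.0 / 11.6 = 10.431

10.431


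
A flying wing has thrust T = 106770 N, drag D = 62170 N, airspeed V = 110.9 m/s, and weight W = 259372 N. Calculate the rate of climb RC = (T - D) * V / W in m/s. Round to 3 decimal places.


Step 1: Excess thrust = T - D = 106770 - 62170 = 44600 N
Step 2: Excess power = 44600 * 110.9 = 4946140.0 W
Step 3: RC = 4946140.0 / 259372 = 19.070 m/s

19.070


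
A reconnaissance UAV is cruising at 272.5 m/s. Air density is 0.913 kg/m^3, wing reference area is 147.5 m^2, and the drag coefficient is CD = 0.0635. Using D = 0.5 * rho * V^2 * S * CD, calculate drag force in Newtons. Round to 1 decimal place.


Step 1: Dynamic pressure q = 0.5 * 0.913 * 272.5^2 = 33897.9781 Pa
Step 2: Drag D = q * S * CD = 33897.9781 * 147.5 * 0.0635
Step 3: D = 317496.9 N

317496.9


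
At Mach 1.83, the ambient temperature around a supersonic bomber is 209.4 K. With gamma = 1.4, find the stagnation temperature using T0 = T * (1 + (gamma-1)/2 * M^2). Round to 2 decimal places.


Step 1: (gamma-1)/2 = 0.2
Step 2: M^2 = 3.3489
Step 3: 1 + 0.2 * 3.3489 = 1.66978
Step 4: T0 = 209.4 * 1.66978 = 349.65 K

349.65


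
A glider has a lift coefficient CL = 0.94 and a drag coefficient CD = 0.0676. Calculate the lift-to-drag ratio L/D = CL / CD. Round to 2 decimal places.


Step 1: L/D = CL / CD = 0.94 / 0.0676
Step 2: L/D = 13.91

13.91


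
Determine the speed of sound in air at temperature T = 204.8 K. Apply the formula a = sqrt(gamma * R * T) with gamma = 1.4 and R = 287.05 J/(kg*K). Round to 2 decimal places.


Step 1: gamma * R * T = 1.4 * 287.05 * 204.8 = 82302.976
Step 2: a = sqrt(82302.976) = 286.88 m/s

286.88


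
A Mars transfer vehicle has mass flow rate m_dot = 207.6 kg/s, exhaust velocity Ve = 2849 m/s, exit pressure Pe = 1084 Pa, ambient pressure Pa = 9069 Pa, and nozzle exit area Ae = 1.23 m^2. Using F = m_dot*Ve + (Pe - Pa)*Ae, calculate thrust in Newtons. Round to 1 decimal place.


Step 1: Momentum thrust = m_dot * Ve = 207.6 * 2849 = 591452.4 N
Step 2: Pressure thrust = (Pe - Pa) * Ae = (1084 - 9069) * 1.23 = -9821.55 N
Step 3: Total thrust F = 591452.4 + -9821.55 = 581630.9 N

581630.9


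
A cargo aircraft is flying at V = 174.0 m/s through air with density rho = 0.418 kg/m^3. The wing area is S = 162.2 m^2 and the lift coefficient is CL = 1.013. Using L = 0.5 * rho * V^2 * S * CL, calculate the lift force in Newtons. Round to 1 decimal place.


Step 1: Calculate dynamic pressure q = 0.5 * 0.418 * 174.0^2 = 0.5 * 0.418 * 30276.0 = 6327.684 Pa
Step 2: Multiply by wing area and lift coefficient: L = 6327.684 * 162.2 * 1.013
Step 3: L = 1026350.3448 * 1.013 = 1039692.9 N

1039692.9


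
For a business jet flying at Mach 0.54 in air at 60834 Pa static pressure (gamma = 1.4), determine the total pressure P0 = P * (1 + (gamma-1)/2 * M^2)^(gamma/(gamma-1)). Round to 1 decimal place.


Step 1: (gamma-1)/2 * M^2 = 0.2 * 0.2916 = 0.05832
Step 2: 1 + 0.05832 = 1.05832
Step 3: Exponent gamma/(gamma-1) = 3.5
Step 4: P0 = 60834 * 1.05832^3.5 = 74183.3 Pa

74183.3


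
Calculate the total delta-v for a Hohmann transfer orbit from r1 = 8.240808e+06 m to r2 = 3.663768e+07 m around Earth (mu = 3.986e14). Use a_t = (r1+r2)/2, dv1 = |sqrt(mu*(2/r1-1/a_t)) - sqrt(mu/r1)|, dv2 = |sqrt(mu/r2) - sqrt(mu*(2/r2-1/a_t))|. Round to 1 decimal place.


Step 1: Transfer semi-major axis a_t = (8.240808e+06 + 3.663768e+07) / 2 = 2.243924e+07 m
Step 2: v1 (circular at r1) = sqrt(mu/r1) = 6954.79 m/s
Step 3: v_t1 = sqrt(mu*(2/r1 - 1/a_t)) = 8886.76 m/s
Step 4: dv1 = |8886.76 - 6954.79| = 1931.98 m/s
Step 5: v2 (circular at r2) = 3298.41 m/s, v_t2 = 1998.87 m/s
Step 6: dv2 = |3298.41 - 1998.87| = 1299.54 m/s
Step 7: Total delta-v = 1931.98 + 1299.54 = 3231.5 m/s

3231.5


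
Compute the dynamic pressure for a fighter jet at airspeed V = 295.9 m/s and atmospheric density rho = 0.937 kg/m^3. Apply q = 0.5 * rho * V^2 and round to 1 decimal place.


Step 1: V^2 = 295.9^2 = 87556.81
Step 2: q = 0.5 * 0.937 * 87556.81
Step 3: q = 41020.4 Pa

41020.4


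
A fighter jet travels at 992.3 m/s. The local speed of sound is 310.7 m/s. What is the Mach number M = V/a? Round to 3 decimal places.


Step 1: M = V / a = 992.3 / 310.7
Step 2: M = 3.194

3.194


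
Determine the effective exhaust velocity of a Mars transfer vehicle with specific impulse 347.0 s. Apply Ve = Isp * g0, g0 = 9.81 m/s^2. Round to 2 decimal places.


Step 1: Ve = Isp * g0 = 347.0 * 9.81
Step 2: Ve = 3404.07 m/s

3404.07


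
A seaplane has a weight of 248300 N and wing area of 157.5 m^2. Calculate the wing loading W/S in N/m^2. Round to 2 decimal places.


Step 1: Wing loading = W / S = 248300 / 157.5
Step 2: Wing loading = 1576.51 N/m^2

1576.51


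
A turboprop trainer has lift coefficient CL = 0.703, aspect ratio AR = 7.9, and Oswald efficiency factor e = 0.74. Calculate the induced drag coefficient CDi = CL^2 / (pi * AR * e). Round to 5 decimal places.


Step 1: CL^2 = 0.703^2 = 0.494209
Step 2: pi * AR * e = 3.14159 * 7.9 * 0.74 = 18.365751
Step 3: CDi = 0.494209 / 18.365751 = 0.02691

0.02691


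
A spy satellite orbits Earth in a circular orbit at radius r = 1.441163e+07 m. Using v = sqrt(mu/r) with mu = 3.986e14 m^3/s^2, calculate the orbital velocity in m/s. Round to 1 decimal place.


Step 1: mu / r = 3.986e14 / 1.441163e+07 = 27658217.7033
Step 2: v = sqrt(27658217.7033) = 5259.1 m/s

5259.1


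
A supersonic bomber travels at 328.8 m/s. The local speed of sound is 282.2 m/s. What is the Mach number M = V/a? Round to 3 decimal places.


Step 1: M = V / a = 328.8 / 282.2
Step 2: M = 1.165

1.165


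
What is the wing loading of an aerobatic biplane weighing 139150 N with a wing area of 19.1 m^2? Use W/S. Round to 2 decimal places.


Step 1: Wing loading = W / S = 139150 / 19.1
Step 2: Wing loading = 7285.34 N/m^2

7285.34


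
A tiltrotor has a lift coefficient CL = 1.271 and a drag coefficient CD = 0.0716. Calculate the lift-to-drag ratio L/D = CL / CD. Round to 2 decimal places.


Step 1: L/D = CL / CD = 1.271 / 0.0716
Step 2: L/D = 17.75

17.75


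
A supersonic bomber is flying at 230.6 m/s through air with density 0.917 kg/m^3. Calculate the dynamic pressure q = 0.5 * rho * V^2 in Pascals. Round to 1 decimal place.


Step 1: V^2 = 230.6^2 = 53176.36
Step 2: q = 0.5 * 0.917 * 53176.36
Step 3: q = 24381.4 Pa

24381.4


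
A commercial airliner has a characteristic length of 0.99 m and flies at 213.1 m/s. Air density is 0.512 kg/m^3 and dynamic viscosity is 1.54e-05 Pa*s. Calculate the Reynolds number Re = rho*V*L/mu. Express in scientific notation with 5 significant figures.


Step 1: Numerator = rho * V * L = 0.512 * 213.1 * 0.99 = 108.016128
Step 2: Re = 108.016128 / 1.54e-05
Step 3: Re = 7.0140e+06

7.0140e+06


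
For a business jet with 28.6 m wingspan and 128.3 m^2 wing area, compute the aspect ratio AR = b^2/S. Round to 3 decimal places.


Step 1: b^2 = 28.6^2 = 817.96
Step 2: AR = 817.96 / 128.3 = 6.375

6.375


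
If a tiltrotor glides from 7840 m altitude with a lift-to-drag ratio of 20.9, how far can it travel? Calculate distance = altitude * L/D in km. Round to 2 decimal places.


Step 1: Glide distance = altitude * L/D = 7840 * 20.9 = 163856.0 m
Step 2: Convert to km: 163856.0 / 1000 = 163.86 km

163.86


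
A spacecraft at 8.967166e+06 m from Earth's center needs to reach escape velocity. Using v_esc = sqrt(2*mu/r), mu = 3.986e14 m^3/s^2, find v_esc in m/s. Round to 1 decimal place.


Step 1: 2*mu/r = 2 * 3.986e14 / 8.967166e+06 = 88902112.44
Step 2: v_esc = sqrt(88902112.44) = 9428.8 m/s

9428.8


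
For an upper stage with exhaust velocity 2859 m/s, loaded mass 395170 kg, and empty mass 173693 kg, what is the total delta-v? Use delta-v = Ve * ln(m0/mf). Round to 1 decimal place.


Step 1: Mass ratio m0/mf = 395170 / 173693 = 2.275106
Step 2: ln(2.275106) = 0.822027
Step 3: delta-v = 2859 * 0.822027 = 2350.2 m/s

2350.2


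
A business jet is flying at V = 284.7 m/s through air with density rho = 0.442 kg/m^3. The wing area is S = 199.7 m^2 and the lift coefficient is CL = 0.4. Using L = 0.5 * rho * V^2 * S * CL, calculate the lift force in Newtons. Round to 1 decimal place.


Step 1: Calculate dynamic pressure q = 0.5 * 0.442 * 284.7^2 = 0.5 * 0.442 * 81054.09 = 17912.9539 Pa
Step 2: Multiply by wing area and lift coefficient: L = 17912.9539 * 199.7 * 0.4
Step 3: L = 3577216.8918 * 0.4 = 1430886.8 N

1430886.8


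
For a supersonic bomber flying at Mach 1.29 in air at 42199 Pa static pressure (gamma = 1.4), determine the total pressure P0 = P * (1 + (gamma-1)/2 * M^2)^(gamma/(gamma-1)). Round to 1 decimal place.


Step 1: (gamma-1)/2 * M^2 = 0.2 * 1.6641 = 0.33282
Step 2: 1 + 0.33282 = 1.33282
Step 3: Exponent gamma/(gamma-1) = 3.5
Step 4: P0 = 42199 * 1.33282^3.5 = 115346.0 Pa

115346.0


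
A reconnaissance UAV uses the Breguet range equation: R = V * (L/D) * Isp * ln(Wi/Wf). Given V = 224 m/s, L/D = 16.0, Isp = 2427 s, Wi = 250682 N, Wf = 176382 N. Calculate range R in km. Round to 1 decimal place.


Step 1: Coefficient = V * (L/D) * Isp = 224 * 16.0 * 2427 = 8698368.0 m
Step 2: Wi/Wf = 250682 / 176382 = 1.421245
Step 3: ln(1.421245) = 0.351533
Step 4: R = 8698368.0 * 0.351533 = 3057764.3 m = 3057.8 km

3057.8


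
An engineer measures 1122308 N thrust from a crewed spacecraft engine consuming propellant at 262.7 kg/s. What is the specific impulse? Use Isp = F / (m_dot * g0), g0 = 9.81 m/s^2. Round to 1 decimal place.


Step 1: m_dot * g0 = 262.7 * 9.81 = 2577.09
Step 2: Isp = 1122308 / 2577.09 = 435.5 s

435.5


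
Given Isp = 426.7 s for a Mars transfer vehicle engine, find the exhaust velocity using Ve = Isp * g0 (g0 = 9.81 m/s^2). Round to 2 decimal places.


Step 1: Ve = Isp * g0 = 426.7 * 9.81
Step 2: Ve = 4185.93 m/s

4185.93


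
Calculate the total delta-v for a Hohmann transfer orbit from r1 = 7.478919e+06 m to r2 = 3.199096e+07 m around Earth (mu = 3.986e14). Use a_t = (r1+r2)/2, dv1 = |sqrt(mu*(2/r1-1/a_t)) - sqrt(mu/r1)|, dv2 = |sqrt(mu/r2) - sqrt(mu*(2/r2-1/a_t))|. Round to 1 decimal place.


Step 1: Transfer semi-major axis a_t = (7.478919e+06 + 3.199096e+07) / 2 = 1.973494e+07 m
Step 2: v1 (circular at r1) = sqrt(mu/r1) = 7300.44 m/s
Step 3: v_t1 = sqrt(mu*(2/r1 - 1/a_t)) = 9294.91 m/s
Step 4: dv1 = |9294.91 - 7300.44| = 1994.46 m/s
Step 5: v2 (circular at r2) = 3529.84 m/s, v_t2 = 2172.98 m/s
Step 6: dv2 = |3529.84 - 2172.98| = 1356.86 m/s
Step 7: Total delta-v = 1994.46 + 1356.86 = 3351.3 m/s

3351.3


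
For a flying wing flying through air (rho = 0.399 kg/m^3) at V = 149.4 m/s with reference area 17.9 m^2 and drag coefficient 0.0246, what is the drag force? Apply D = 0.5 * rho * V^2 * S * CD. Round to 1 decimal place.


Step 1: Dynamic pressure q = 0.5 * 0.399 * 149.4^2 = 4452.9118 Pa
Step 2: Drag D = q * S * CD = 4452.9118 * 17.9 * 0.0246
Step 3: D = 1960.8 N

1960.8


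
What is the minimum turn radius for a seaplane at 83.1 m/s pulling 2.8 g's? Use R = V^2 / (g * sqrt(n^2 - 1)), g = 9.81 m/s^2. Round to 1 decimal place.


Step 1: V^2 = 83.1^2 = 6905.61
Step 2: n^2 - 1 = 2.8^2 - 1 = 6.84
Step 3: sqrt(6.84) = 2.615339
Step 4: R = 6905.61 / (9.81 * 2.615339) = 269.2 m

269.2


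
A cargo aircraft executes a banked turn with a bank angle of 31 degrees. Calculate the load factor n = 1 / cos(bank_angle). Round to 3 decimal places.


Step 1: Convert 31 degrees to radians = 0.541052
Step 2: cos(31 deg) = 0.857167
Step 3: n = 1 / 0.857167 = 1.167

1.167


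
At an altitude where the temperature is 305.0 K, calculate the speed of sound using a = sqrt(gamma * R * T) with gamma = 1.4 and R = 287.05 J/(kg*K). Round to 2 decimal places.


Step 1: gamma * R * T = 1.4 * 287.05 * 305.0 = 122570.35
Step 2: a = sqrt(122570.35) = 350.10 m/s

350.10


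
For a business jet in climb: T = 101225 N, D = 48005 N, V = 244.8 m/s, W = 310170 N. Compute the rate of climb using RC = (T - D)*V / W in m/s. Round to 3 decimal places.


Step 1: Excess thrust = T - D = 101225 - 48005 = 53220 N
Step 2: Excess power = 53220 * 244.8 = 13028256.0 W
Step 3: RC = 13028256.0 / 310170 = 42.004 m/s

42.004


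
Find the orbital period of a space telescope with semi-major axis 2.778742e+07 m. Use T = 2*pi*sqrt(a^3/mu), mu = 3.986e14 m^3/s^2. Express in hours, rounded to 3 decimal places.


Step 1: a^3 / mu = 2.145580e+22 / 3.986e14 = 5.382789e+07
Step 2: sqrt(5.382789e+07) = 7336.7495 s
Step 3: T = 2*pi * 7336.7495 = 46098.16 s
Step 4: T in hours = 46098.16 / 3600 = 12.805 hours

12.805


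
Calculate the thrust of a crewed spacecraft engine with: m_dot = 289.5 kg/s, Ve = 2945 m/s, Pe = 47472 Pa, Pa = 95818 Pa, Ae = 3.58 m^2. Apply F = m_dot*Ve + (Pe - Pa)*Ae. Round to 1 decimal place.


Step 1: Momentum thrust = m_dot * Ve = 289.5 * 2945 = 852577.5 N
Step 2: Pressure thrust = (Pe - Pa) * Ae = (47472 - 95818) * 3.58 = -173078.68 N
Step 3: Total thrust F = 852577.5 + -173078.68 = 679498.8 N

679498.8


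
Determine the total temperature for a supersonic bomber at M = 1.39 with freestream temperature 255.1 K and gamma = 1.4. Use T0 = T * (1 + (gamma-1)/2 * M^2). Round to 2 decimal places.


Step 1: (gamma-1)/2 = 0.2
Step 2: M^2 = 1.9321
Step 3: 1 + 0.2 * 1.9321 = 1.38642
Step 4: T0 = 255.1 * 1.38642 = 353.68 K

353.68


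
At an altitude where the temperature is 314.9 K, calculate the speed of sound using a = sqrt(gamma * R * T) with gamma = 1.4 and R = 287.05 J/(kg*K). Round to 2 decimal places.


Step 1: gamma * R * T = 1.4 * 287.05 * 314.9 = 126548.863
Step 2: a = sqrt(126548.863) = 355.74 m/s

355.74


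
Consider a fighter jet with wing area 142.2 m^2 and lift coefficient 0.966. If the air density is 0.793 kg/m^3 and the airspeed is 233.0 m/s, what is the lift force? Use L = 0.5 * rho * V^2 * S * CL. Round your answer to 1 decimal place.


Step 1: Calculate dynamic pressure q = 0.5 * 0.793 * 233.0^2 = 0.5 * 0.793 * 54289.0 = 21525.5885 Pa
Step 2: Multiply by wing area and lift coefficient: L = 21525.5885 * 142.2 * 0.966
Step 3: L = 3060938.6847 * 0.966 = 2956866.8 N

2956866.8


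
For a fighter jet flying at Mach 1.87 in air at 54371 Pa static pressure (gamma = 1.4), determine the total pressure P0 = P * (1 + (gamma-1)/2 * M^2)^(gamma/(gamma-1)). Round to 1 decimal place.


Step 1: (gamma-1)/2 * M^2 = 0.2 * 3.4969 = 0.69938
Step 2: 1 + 0.69938 = 1.69938
Step 3: Exponent gamma/(gamma-1) = 3.5
Step 4: P0 = 54371 * 1.69938^3.5 = 347843.7 Pa

347843.7


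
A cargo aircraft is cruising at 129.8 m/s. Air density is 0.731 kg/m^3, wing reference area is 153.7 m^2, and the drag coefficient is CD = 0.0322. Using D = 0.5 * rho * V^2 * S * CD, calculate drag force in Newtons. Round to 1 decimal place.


Step 1: Dynamic pressure q = 0.5 * 0.731 * 129.8^2 = 6157.9586 Pa
Step 2: Drag D = q * S * CD = 6157.9586 * 153.7 * 0.0322
Step 3: D = 30476.6 N

30476.6


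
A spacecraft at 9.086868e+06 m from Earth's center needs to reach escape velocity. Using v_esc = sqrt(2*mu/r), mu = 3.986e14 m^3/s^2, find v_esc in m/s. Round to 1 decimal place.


Step 1: 2*mu/r = 2 * 3.986e14 / 9.086868e+06 = 87730998.1833
Step 2: v_esc = sqrt(87730998.1833) = 9366.5 m/s

9366.5


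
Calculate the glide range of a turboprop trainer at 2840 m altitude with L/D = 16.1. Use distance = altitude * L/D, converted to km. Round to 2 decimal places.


Step 1: Glide distance = altitude * L/D = 2840 * 16.1 = 45724.0 m
Step 2: Convert to km: 45724.0 / 1000 = 45.72 km

45.72


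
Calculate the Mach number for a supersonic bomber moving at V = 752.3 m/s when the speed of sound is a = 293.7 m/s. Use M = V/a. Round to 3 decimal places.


Step 1: M = V / a = 752.3 / 293.7
Step 2: M = 2.561

2.561


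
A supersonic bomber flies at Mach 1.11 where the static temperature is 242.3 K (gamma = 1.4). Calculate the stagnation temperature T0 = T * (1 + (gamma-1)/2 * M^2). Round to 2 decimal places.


Step 1: (gamma-1)/2 = 0.2
Step 2: M^2 = 1.2321
Step 3: 1 + 0.2 * 1.2321 = 1.24642
Step 4: T0 = 242.3 * 1.24642 = 302.01 K

302.01


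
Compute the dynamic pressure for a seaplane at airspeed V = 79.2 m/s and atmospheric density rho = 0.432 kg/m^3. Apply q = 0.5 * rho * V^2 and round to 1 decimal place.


Step 1: V^2 = 79.2^2 = 6272.64
Step 2: q = 0.5 * 0.432 * 6272.64
Step 3: q = 1354.9 Pa

1354.9


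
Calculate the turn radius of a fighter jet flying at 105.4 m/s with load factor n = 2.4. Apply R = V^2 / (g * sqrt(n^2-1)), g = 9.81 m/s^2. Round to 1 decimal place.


Step 1: V^2 = 105.4^2 = 11109.16
Step 2: n^2 - 1 = 2.4^2 - 1 = 4.76
Step 3: sqrt(4.76) = 2.181742
Step 4: R = 11109.16 / (9.81 * 2.181742) = 519.0 m

519.0


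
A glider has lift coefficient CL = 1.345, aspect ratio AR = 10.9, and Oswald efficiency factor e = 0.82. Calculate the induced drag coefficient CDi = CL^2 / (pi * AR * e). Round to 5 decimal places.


Step 1: CL^2 = 1.345^2 = 1.809025
Step 2: pi * AR * e = 3.14159 * 10.9 * 0.82 = 28.079555
Step 3: CDi = 1.809025 / 28.079555 = 0.06442

0.06442


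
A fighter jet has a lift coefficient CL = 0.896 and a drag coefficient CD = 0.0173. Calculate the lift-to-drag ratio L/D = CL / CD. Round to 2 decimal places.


Step 1: L/D = CL / CD = 0.896 / 0.0173
Step 2: L/D = 51.79

51.79


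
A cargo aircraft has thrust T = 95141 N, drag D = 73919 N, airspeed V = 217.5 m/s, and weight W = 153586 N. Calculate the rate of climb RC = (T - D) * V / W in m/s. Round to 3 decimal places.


Step 1: Excess thrust = T - D = 95141 - 73919 = 21222 N
Step 2: Excess power = 21222 * 217.5 = 4615785.0 W
Step 3: RC = 4615785.0 / 153586 = 30.053 m/s

30.053


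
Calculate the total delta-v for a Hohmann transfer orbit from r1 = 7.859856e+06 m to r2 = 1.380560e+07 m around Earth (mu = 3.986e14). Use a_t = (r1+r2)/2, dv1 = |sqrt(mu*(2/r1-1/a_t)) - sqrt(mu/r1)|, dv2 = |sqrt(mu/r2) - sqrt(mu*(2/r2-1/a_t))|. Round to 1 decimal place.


Step 1: Transfer semi-major axis a_t = (7.859856e+06 + 1.380560e+07) / 2 = 1.083273e+07 m
Step 2: v1 (circular at r1) = sqrt(mu/r1) = 7121.33 m/s
Step 3: v_t1 = sqrt(mu*(2/r1 - 1/a_t)) = 8039.33 m/s
Step 4: dv1 = |8039.33 - 7121.33| = 918.0 m/s
Step 5: v2 (circular at r2) = 5373.3 m/s, v_t2 = 4576.98 m/s
Step 6: dv2 = |5373.3 - 4576.98| = 796.32 m/s
Step 7: Total delta-v = 918.0 + 796.32 = 1714.3 m/s

1714.3


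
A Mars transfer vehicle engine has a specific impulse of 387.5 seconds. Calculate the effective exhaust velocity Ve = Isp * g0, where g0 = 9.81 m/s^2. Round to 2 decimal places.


Step 1: Ve = Isp * g0 = 387.5 * 9.81
Step 2: Ve = 3801.38 m/s

3801.38


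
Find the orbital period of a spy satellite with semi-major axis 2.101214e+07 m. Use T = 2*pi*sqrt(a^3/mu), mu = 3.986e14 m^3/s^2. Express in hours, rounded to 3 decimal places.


Step 1: a^3 / mu = 9.277071e+21 / 3.986e14 = 2.327414e+07
Step 2: sqrt(2.327414e+07) = 4824.3275 s
Step 3: T = 2*pi * 4824.3275 = 30312.14 s
Step 4: T in hours = 30312.14 / 3600 = 8.420 hours

8.420
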